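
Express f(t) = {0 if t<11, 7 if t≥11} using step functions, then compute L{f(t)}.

f(t) = 7·u(t-11). L{u(t-11)} = e^(-11s)/s, so L{f(t)} = 7·e^(-11s)/s

Final answer: 7·e^(-11s)/s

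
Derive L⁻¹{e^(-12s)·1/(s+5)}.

L⁻¹{1/(s+5)} = e^(-5t). By the time shift theorem, L⁻¹{e^(-as)F(s)} = u(t-a)f(t-a) with a=12, so L⁻¹{e^(-12s)·1/(s+5)} = u(t-12)·e^(-5(t-12))

Final answer: u(t-12)·e^(-5(t-12))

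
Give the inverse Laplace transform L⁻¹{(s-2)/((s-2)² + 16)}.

Using frequency shift, L⁻¹{(s-2)/((s-2)² + 16)} = e^(2t)·cos(4t)

Final answer: e^(2t)·cos(4t)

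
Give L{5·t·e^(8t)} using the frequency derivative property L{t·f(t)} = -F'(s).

L{e^(8t)} = 1/(s-8). By frequency derivative: L{t·e^(8t)} = -d/ds[1/(s-8)] = -(-1)/(s-8)² = 1/(s-8)². Then L{5·t·e^(8t)} = 5·1/(s-8)² = 5/(s-8)²

Final answer: 5/(s-8)²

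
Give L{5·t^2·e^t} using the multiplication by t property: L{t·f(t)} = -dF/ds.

Using L{t^n·e^(at)} = n!/(s-a)^(n+1), L{t^2·e^t} = 2/(s-1)^3, so L{5·t^2·e^t} = 5·2/(s-1)^3 = 10/(s-1)^3

Final answer: 10/(s-1)^3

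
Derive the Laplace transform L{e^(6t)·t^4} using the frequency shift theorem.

L{e^(at)·t^n} = n!/(s-a)^(n+1), so L{e^(6t)·t^4} = 24/(s-6)^5

Final answer: 24/(s-6)^5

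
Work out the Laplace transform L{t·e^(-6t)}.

L{t^n·e^(at)} = n!/(s-a)^(n+1), so L{t·e^(-6t)} = 1/(s+6)^2

Final answer: 1/(s+6)^2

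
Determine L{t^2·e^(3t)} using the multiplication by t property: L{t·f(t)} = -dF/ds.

Using L{t^n·e^(at)} = n!/(s-a)^(n+1), L{t^2·e^(3t)} = 2/(s-3)^3

Final answer: 2/(s-3)^3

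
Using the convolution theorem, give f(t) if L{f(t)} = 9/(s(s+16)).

9/(s(s+16)) = (9/s)·(1/(s+16)) = L{9}·L{e^(-16t)}. By convolution, f(t) = 9*e^(-16t) = ∫₀ᵗ 9·e^(-16τ) dτ = 9·(1 - e^(-16t))/16

Final answer: 9·(1 - e^(-16t))/16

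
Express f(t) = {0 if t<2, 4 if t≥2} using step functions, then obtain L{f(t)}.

f(t) = 4·u(t-2). L{u(t-2)} = e^(-2s)/s, so L{f(t)} = 4·e^(-2s)/s

Final answer: 4·e^(-2s)/s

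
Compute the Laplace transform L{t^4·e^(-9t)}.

L{t^n·e^(at)} = n!/(s-a)^(n+1), so L{t^4·e^(-9t)} = 24/(s+9)^5

Final answer: 24/(s+9)^5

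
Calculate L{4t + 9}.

L{4t + 9} = 4·L{t} + 9·L{1} = 4/s² + 9/s

Final answer: 4/s² + 9/s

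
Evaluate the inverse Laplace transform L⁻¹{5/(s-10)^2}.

L⁻¹{n!/(s-a)^(n+1)} = t^n·e^(at) with n=1, a=10. So L⁻¹{1/(s-10)^2} = t·e^(10t), and L⁻¹{5/(s-10)^2} = (5/1)·t·e^(10t) = 5·t·e^(10t)

Final answer: 5·t·e^(10t)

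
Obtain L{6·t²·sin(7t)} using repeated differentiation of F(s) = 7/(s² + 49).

F(s) = 7/(s² + 49). F'(s) = -14s/(s² + 49)². F''(s) = -14(49 - 3s²)/(s² + 49)³ = (42s² - 686)/(s² + 49)³. So L{t²·sin(7t)} = (-1)² F''(s) = (42s² - 686)/(s² + 49)³. Then L{6·t²·sin(7t)} = 6·(42s² - 686)/(s² + 49)³ = (252s² - 4116)/(s² + 49)³

Final answer: (252s² - 4116)/(s² + 49)³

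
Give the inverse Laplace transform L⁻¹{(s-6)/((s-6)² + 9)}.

Using frequency shift, L⁻¹{(s-6)/((s-6)² + 9)} = e^(6t)·cos(3t)

Final answer: e^(6t)·cos(3t)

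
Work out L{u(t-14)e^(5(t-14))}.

u(t-a)f(t-a) with f(t)=e^(5t). L{e^(5t)} = 1/(s-5). By time shift: e^(-14s)/(s-5)

Final answer: e^(-14s)/(s-5)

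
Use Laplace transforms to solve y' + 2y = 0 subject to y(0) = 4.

L{y'} + 2L{y} = 0. sY - 4 + 2Y = 0. Y(s+2) = 4. Y = 4/(s+2)

Final answer: y(t) = 4e^(-2t)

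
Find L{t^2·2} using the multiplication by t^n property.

L{2} = 2/s. d^1/ds^1[1/s] = -1/s². d^2/ds^2[1/s] = 2/s^3. So L{t^2} = (-1)^{2}·2/s^3 = 2/s^3. Then L{t^2·2} = 2·2/s^3 = 4/s^3

Final answer: 4/s^3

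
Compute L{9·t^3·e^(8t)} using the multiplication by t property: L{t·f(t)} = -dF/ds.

Using L{t^n·e^(at)} = n!/(s-a)^(n+1), L{t^3·e^(8t)} = 6/(s-8)^4, so L{9·t^3·e^(8t)} = 9·6/(s-8)^4 = 54/(s-8)^4

Final answer: 54/(s-8)^4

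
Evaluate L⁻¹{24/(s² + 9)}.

This is the form c·a/(s² + a²) with a = 3, c = 8. L⁻¹ = 8·sin(3t)

Final answer: 8·sin(3t)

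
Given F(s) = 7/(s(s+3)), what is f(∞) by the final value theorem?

f(∞) = lim_{s→0} s·7/(s(s+3)) = lim_{s→0} 7/(s+3) = 7/3 = 7/3

Final answer: 7/3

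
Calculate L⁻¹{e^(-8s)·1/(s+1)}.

L⁻¹{1/(s+1)} = e^(-t). By the time shift theorem, L⁻¹{e^(-as)F(s)} = u(t-a)f(t-a) with a=8, so L⁻¹{e^(-8s)·1/(s+1)} = u(t-8)·e^(-(t-8))

Final answer: u(t-8)·e^(-(t-8))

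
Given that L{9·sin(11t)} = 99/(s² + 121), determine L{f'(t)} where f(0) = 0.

L{f'(t)} = s·F(s) - f(0) = s·99/(s² + 121) - 0 = 99s/(s² + 121)

Final answer: 99s/(s² + 121)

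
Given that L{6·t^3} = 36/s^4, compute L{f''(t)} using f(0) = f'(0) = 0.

L{f''(t)} = s²F(s) - sf(0) - f'(0) = s²·36/s^4 - 0 - 0 = 36/s^2

Final answer: 36/s^2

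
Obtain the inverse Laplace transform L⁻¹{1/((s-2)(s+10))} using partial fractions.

Decompose: A/(s-2) + B/(s+10). A = 1/12, B = -1/12. f(t) = (e^(2t) - e^(-10t))/12

Final answer: (e^(2t) - e^(-10t))/12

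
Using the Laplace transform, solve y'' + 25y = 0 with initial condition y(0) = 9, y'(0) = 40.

L{y''} + 25L{y} = 0. s²Y - 9s - 40 + 25Y = 0. Y(s² + 25) = 9s + 40. Y = (9s + 40)/(s² + 25). Inverting: y(t) = 9cos(5t) + 8sin(5t)

Final answer: y(t) = 9cos(5t) + 8sin(5t)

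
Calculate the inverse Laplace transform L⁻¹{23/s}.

L⁻¹{c/s} = c, so L⁻¹{23/s} = 23

Final answer: 23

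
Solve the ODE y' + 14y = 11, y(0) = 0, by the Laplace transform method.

sY + 14Y = 11/s. Y = 11/(s(s+14)). Partial fractions: Y = 11/14/s - 11/14/(s+14)

Final answer: y(t) = 11/14(1 - e^(-14t))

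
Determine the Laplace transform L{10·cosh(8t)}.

L{cosh(ωt)} = s/(s² - ω²), so L{cosh(8t)} = s/(s² - 64). Then L{10·cosh(8t)} = 10·s/(s² - 64) = 10s/(s² - 64)

Final answer: 10s/(s² - 64)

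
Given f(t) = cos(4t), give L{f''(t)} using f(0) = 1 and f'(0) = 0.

F(s) = s/(s² + 16). L{f''(t)} = s²F(s) - sf(0) - f'(0) = s³/(s² + 16) - s = (s³ - s(s² + 16))/(s² + 16) = -16s/(s² + 16)

Final answer: -16s/(s² + 16)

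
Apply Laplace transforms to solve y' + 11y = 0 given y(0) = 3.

L{y'} + 11L{y} = 0. sY - 3 + 11Y = 0. Y(s+11) = 3. Y = 3/(s+11)

Final answer: y(t) = 3e^(-11t)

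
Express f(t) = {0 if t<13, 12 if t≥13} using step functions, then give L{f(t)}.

f(t) = 12·u(t-13). L{u(t-13)} = e^(-13s)/s, so L{f(t)} = 12·e^(-13s)/s

Final answer: 12·e^(-13s)/s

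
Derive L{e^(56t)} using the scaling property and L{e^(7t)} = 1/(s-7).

Using L{f(at)} = (1/a)F(s/a) with a=8 and f(t) = e^(7t): L{e^(56t)} = (1/8) · 1/((s/8)-7) = (1/8) · 8/(s-56) = 1/(s-56)

Final answer: 1/(s-56)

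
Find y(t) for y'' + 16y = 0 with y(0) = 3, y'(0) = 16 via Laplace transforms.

L{y''} + 16L{y} = 0. s²Y - 3s - 16 + 16Y = 0. Y(s² + 16) = 3s + 16. Y = (3s + 16)/(s² + 16). Inverting: y(t) = 3cos(4t) + 4sin(4t)

Final answer: y(t) = 3cos(4t) + 4sin(4t)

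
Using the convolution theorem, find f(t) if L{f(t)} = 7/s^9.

7/s^9 = (7/s)·(1/s^8) = L{7}·L{t^7/5040}. By convolution, f(t) = 7*t^7/5040 = ∫₀ᵗ 7·τ^7/5040 dτ = 7·t^8/40320

Final answer: 7·t^8/40320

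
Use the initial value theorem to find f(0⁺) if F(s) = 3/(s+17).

f(0⁺) = lim_{s→∞} s·3/(s+17) = lim_{s→∞} 3s/(s+17) = 3

Final answer: 3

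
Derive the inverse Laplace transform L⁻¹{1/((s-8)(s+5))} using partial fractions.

Decompose: A/(s-8) + B/(s+5). A = 1/13, B = -1/13. f(t) = (e^(8t) - e^(-5t))/13

Final answer: (e^(8t) - e^(-5t))/13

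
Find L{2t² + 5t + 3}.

L{2t² + 5t + 3} = 2·2/s³ + 5/s² + 3/s = 4/s³ + 5/s² + 3/s

Final answer: 4/s³ + 5/s² + 3/s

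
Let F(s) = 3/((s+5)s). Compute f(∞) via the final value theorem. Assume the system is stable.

f(∞) = lim_{s→0} sF(s) = lim_{s→0} 3/(s+5) = 3/5

Final answer: 3/5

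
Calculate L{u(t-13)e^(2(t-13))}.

u(t-a)f(t-a) with f(t)=e^(2t). L{e^(2t)} = 1/(s-2). By time shift: e^(-13s)/(s-2)

Final answer: e^(-13s)/(s-2)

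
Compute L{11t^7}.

L{t^n} = n!/s^(n+1). So L{11t^7} = 11·7!/s^8 = 55440/s^8

Final answer: 55440/s^8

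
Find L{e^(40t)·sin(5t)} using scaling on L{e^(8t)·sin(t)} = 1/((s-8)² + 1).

Scaling with a=5: L{e^(40t)·sin(5t)} = (1/5) · 1/((s/5-8)² + 1). Simplifying: 5/((s-40)² + 25)

Final answer: 5/((s-40)² + 25)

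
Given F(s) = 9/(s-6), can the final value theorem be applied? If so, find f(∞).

sF(s) = 9s/(s-6) has a pole at s = 6 in the right half-plane. Theorem does NOT apply (unstable system; f(t) = 9·e^(6t) grows without bound).

Final answer: Not applicable (unstable)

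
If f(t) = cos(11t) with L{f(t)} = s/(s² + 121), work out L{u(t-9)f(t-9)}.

Time shift theorem: L{u(t-a)f(t-a)} = e^(-as)F(s). Here a=9, F(s) = s/(s² + 121), so L{u(t-9)f(t-9)} = e^(-9s)·s/(s² + 121)

Final answer: e^(-9s)·s/(s² + 121)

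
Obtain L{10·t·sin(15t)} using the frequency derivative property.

L{sin(15t)} = 15/(s² + 225). By L{t·f(t)} = -F'(s): -d/ds[15/(s² + 225)] = -(15)·(-2s)/(s² + 225)² = 30s/(s² + 225)². Then L{10·t·sin(15t)} = 10·30s/(s² + 225)² = 300s/(s² + 225)²

Final answer: 300s/(s² + 225)²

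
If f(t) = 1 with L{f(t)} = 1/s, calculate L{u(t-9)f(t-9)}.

Time shift theorem: L{u(t-a)f(t-a)} = e^(-as)F(s). Here a=9, F(s) = 1/s, so L{u(t-9)f(t-9)} = e^(-9s)·1/s

Final answer: e^(-9s)·1/s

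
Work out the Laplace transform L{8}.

L{8} = 8 · L{1} = 8/s

Final answer: 8/s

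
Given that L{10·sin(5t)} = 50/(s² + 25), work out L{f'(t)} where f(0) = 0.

L{f'(t)} = s·F(s) - f(0) = s·50/(s² + 25) - 0 = 50s/(s² + 25)

Final answer: 50s/(s² + 25)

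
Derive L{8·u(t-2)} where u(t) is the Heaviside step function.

L{u(t-a)} = e^(-as)/s. Here a=2, so L{u(t-2)} = e^(-2s)/s, and L{8·u(t-2)} = 8·e^(-2s)/s

Final answer: 8·e^(-2s)/s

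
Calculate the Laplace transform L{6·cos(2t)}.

L{cos(ωt)} = s/(s² + ω²), so L{cos(2t)} = s/(s² + 4). Then L{6·cos(2t)} = 6·s/(s² + 4) = 6s/(s² + 4)

Final answer: 6s/(s² + 4)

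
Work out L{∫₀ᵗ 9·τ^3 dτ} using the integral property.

L{∫₀ᵗ f(τ)dτ} = F(s)/s with f(t) = 9t^3. F(s) = 54/s^4, so L{∫₀ᵗ 9·τ^3 dτ} = (54/s^4)/s = 54/s^5. (Check: ∫₀ᵗ 9·τ^3 dτ = 9t^4/4.)

Final answer: 54/s^5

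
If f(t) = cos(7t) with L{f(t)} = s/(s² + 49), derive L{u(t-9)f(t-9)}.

Time shift theorem: L{u(t-a)f(t-a)} = e^(-as)F(s). Here a=9, F(s) = s/(s² + 49), so L{u(t-9)f(t-9)} = e^(-9s)·s/(s² + 49)

Final answer: e^(-9s)·s/(s² + 49)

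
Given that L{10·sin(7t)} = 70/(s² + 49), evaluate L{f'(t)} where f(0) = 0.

L{f'(t)} = s·F(s) - f(0) = s·70/(s² + 49) - 0 = 70s/(s² + 49)

Final answer: 70s/(s² + 49)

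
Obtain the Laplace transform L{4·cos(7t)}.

L{cos(ωt)} = s/(s² + ω²), so L{cos(7t)} = s/(s² + 49). Then L{4·cos(7t)} = 4·s/(s² + 49) = 4s/(s² + 49)

Final answer: 4s/(s² + 49)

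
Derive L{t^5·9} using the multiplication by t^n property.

L{9} = 9/s. d^1/ds^1[1/s] = -1/s². d^2/ds^2[1/s] = 2/s^3. d^3/ds^3[1/s] = -6/s^4. d^4/ds^4[1/s] = 24/s^5. d^5/ds^5[1/s] = -120/s^6. So L{t^5} = (-1)^{5}·-120/s^6 = 120/s^6. Then L{t^5·9} = 9·120/s^6 = 1080/s^6

Final answer: 1080/s^6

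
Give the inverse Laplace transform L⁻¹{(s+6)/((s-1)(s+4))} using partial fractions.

Using partial fractions, f(t) = (7e^t - 2e^(-4t))/5

Final answer: (7e^t - 2e^(-4t))/5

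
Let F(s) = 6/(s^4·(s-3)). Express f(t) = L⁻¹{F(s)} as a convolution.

6/(s^4·(s-3)) = (6/s^4)·(1/(s-3)) = L{t^3}·L{e^(3t)}. So f(t) = t^3*e^(3t) = ∫₀ᵗ τ^3·e^(3(t-τ)) dτ

Final answer: ∫₀ᵗ τ^3·e^(3(t-τ)) dτ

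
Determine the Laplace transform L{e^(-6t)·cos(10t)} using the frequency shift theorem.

Frequency shift: L{e^(at)f(t)} = F(s-a). L{e^(-6t)·cos(10t)} = (s+6)/((s+6)² + 100)

Final answer: (s+6)/((s+6)² + 100)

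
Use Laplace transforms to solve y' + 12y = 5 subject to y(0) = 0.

sY + 12Y = 5/s. Y = 5/(s(s+12)). Partial fractions: Y = 5/12/s - 5/12/(s+12)

Final answer: y(t) = 5/12(1 - e^(-12t))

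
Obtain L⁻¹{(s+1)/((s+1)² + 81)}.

Using frequency shift: L⁻¹{(s-a)/((s-a)² + b²)} = e^(at)cos(bt). Here a=-1, b=9

Final answer: e^(-t)·cos(9t)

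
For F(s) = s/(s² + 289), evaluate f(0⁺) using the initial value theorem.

f(0⁺) = lim_{s→∞} s·s/(s² + 289) = lim_{s→∞} s²/(s² + 289) = 1

Final answer: 1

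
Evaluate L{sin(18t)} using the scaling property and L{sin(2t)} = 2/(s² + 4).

Using L{f(at)} = (1/a)F(s/a) with a=9: L{sin(18t)} = (1/9) · 2/((s/9)² + 4) = (1/9) · 2·81/(s² + 324) = 18/(s² + 324)

Final answer: 18/(s² + 324)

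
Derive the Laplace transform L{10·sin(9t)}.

L{sin(ωt)} = ω/(s² + ω²), so L{sin(9t)} = 9/(s² + 81). Then L{10·sin(9t)} = 10·9/(s² + 81) = 90/(s² + 81)

Final answer: 90/(s² + 81)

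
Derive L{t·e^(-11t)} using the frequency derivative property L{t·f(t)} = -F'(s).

L{e^(-11t)} = 1/(s+11). By frequency derivative: L{t·e^(-11t)} = -d/ds[1/(s+11)] = -(-1)/(s+11)² = 1/(s+11)²

Final answer: 1/(s+11)²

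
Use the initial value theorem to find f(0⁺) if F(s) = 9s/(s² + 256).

f(0⁺) = lim_{s→∞} s·9s/(s² + 256) = lim_{s→∞} 9s²/(s² + 256) = 9

Final answer: 9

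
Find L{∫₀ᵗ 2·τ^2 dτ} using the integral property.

L{∫₀ᵗ f(τ)dτ} = F(s)/s with f(t) = 2t^2. F(s) = 4/s^3, so L{∫₀ᵗ 2·τ^2 dτ} = (4/s^3)/s = 4/s^4. (Check: ∫₀ᵗ 2·τ^2 dτ = 2t^3/3.)

Final answer: 4/s^4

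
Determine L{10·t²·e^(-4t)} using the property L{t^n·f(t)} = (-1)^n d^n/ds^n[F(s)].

L{e^(-4t)} = 1/(s+4). d/ds[1/(s+4)] = -1/(s+4)². d²/ds²[1/(s+4)] = 2/(s+4)³. So L{t²·e^(-4t)} = (-1)² · 2/(s+4)³ = 2/(s+4)³. Then L{10·t²·e^(-4t)} = 10·2/(s+4)³ = 20/(s+4)³

Final answer: 20/(s+4)³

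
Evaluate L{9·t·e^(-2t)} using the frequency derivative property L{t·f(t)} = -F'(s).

L{e^(-2t)} = 1/(s+2). By frequency derivative: L{t·e^(-2t)} = -d/ds[1/(s+2)] = -(-1)/(s+2)² = 1/(s+2)². Then L{9·t·e^(-2t)} = 9·1/(s+2)² = 9/(s+2)²

Final answer: 9/(s+2)²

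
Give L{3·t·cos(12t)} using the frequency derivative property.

L{cos(12t)} = s/(s² + 144). Derivative: d/ds[s/(s² + 144)] = [(s² + 144) - s·2s]/(s² + 144)² = (144 - s²)/(s² + 144)². So L{t·cos(12t)} = -F'(s) = (s² - 144)/(s² + 144)². Then L{3·t·cos(12t)} = 3·(s² - 144)/(s² + 144)²

Final answer: 3·(s² - 144)/(s² + 144)²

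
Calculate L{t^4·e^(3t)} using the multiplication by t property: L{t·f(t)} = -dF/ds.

Using L{t^n·e^(at)} = n!/(s-a)^(n+1), L{t^4·e^(3t)} = 24/(s-3)^5

Final answer: 24/(s-3)^5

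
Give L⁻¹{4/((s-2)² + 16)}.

Form: b/((s-a)² + b²) → e^(at)sin(bt). With a=2, b=4

Final answer: e^(2t)·sin(4t)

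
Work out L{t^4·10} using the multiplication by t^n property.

L{10} = 10/s. d^1/ds^1[1/s] = -1/s². d^2/ds^2[1/s] = 2/s^3. d^3/ds^3[1/s] = -6/s^4. d^4/ds^4[1/s] = 24/s^5. So L{t^4} = (-1)^{4}·24/s^5 = 24/s^5. Then L{t^4·10} = 10·24/s^5 = 240/s^5

Final answer: 240/s^5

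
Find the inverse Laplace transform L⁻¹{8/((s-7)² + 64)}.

Using frequency shift, L⁻¹{8/((s-7)² + 64)} = e^(7t)·sin(8t)

Final answer: e^(7t)·sin(8t)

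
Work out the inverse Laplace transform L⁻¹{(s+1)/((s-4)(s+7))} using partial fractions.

Using partial fractions, f(t) = (5e^(4t) + 6e^(-7t))/11

Final answer: (5e^(4t) + 6e^(-7t))/11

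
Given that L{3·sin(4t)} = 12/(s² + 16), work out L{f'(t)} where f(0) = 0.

L{f'(t)} = s·F(s) - f(0) = s·12/(s² + 16) - 0 = 12s/(s² + 16)

Final answer: 12s/(s² + 16)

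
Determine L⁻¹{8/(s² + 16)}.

This is the form c·a/(s² + a²) with a = 4, c = 2. L⁻¹ = 2·sin(4t)

Final answer: 2·sin(4t)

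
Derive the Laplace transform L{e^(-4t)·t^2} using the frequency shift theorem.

L{e^(at)·t^n} = n!/(s-a)^(n+1), so L{e^(-4t)·t^2} = 2/(s+4)^3

Final answer: 2/(s+4)^3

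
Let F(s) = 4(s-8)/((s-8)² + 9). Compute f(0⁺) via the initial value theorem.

f(0⁺) = lim_{s→∞} sF(s) = lim_{s→∞} 4s(s-8)/((s-8)² + 9) = 4

Final answer: 4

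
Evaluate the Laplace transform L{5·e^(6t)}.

L{e^(at)} = 1/(s-a), so L{e^(6t)} = 1/(s-6). Then L{5·e^(6t)} = 5/(s-6)

Final answer: 5/(s-6)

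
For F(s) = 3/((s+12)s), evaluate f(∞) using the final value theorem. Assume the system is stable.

f(∞) = lim_{s→0} sF(s) = lim_{s→0} 3/(s+12) = 1/4

Final answer: 1/4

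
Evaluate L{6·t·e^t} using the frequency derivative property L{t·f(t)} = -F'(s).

L{e^t} = 1/(s-1). By frequency derivative: L{t·e^t} = -d/ds[1/(s-1)] = -(-1)/(s-1)² = 1/(s-1)². Then L{6·t·e^t} = 6·1/(s-1)² = 6/(s-1)²

Final answer: 6/(s-1)²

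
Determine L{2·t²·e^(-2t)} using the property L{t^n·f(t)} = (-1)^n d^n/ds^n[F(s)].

L{e^(-2t)} = 1/(s+2). d/ds[1/(s+2)] = -1/(s+2)². d²/ds²[1/(s+2)] = 2/(s+2)³. So L{t²·e^(-2t)} = (-1)² · 2/(s+2)³ = 2/(s+2)³. Then L{2·t²·e^(-2t)} = 2·2/(s+2)³ = 4/(s+2)³

Final answer: 4/(s+2)³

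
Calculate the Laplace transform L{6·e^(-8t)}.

L{e^(at)} = 1/(s-a), so L{e^(-8t)} = 1/(s+8). Then L{6·e^(-8t)} = 6/(s+8)

Final answer: 6/(s+8)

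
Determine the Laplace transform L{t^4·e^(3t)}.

L{t^n·e^(at)} = n!/(s-a)^(n+1), so L{t^4·e^(3t)} = 24/(s-3)^5

Final answer: 24/(s-3)^5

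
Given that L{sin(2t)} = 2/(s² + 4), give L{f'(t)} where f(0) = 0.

L{f'(t)} = s·F(s) - f(0) = s·2/(s² + 4) - 0 = 2s/(s² + 4)

Final answer: 2s/(s² + 4)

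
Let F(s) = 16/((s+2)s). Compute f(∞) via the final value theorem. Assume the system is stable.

f(∞) = lim_{s→0} sF(s) = lim_{s→0} 16/(s+2) = 8

Final answer: 8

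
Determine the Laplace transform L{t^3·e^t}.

L{t^n·e^(at)} = n!/(s-a)^(n+1), so L{t^3·e^t} = 6/(s-1)^4

Final answer: 6/(s-1)^4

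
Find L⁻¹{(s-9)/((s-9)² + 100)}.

Using frequency shift: L⁻¹{(s-a)/((s-a)² + b²)} = e^(at)cos(bt). Here a=9, b=10

Final answer: e^(9t)·cos(10t)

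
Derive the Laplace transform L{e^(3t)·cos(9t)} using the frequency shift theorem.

Frequency shift: L{e^(at)f(t)} = F(s-a). L{e^(3t)·cos(9t)} = (s-3)/((s-3)² + 81)

Final answer: (s-3)/((s-3)² + 81)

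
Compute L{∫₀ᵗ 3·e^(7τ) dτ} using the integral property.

L{∫₀ᵗ f(τ)dτ} = F(s)/s with F(s) = 3/(s-7), so L{∫₀ᵗ 3·e^(7τ) dτ} = 3/(s(s-7))

Final answer: 3/(s(s-7))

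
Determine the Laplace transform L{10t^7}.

L{10t^7} = 10 · L{t^7} = 10 · 5040/s^8 = 50400/s^8

Final answer: 50400/s^8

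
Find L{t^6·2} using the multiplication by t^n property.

L{2} = 2/s. d^1/ds^1[1/s] = -1/s². d^2/ds^2[1/s] = 2/s^3. d^3/ds^3[1/s] = -6/s^4. d^4/ds^4[1/s] = 24/s^5. d^5/ds^5[1/s] = -120/s^6. d^6/ds^6[1/s] = 720/s^7. So L{t^6} = (-1)^{6}·720/s^7 = 720/s^7. Then L{t^6·2} = 2·720/s^7 = 1440/s^7

Final answer: 1440/s^7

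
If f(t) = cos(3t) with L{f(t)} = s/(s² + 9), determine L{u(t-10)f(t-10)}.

Time shift theorem: L{u(t-a)f(t-a)} = e^(-as)F(s). Here a=10, F(s) = s/(s² + 9), so L{u(t-10)f(t-10)} = e^(-10s)·s/(s² + 9)

Final answer: e^(-10s)·s/(s² + 9)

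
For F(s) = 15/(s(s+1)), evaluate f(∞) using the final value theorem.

f(∞) = lim_{s→0} s·15/(s(s+1)) = lim_{s→0} 15/(s+1) = 15/1 = 15

Final answer: 15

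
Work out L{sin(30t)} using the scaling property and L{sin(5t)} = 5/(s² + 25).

Using L{f(at)} = (1/a)F(s/a) with a=6: L{sin(30t)} = (1/6) · 5/((s/6)² + 25) = (1/6) · 5·36/(s² + 900) = 30/(s² + 900)

Final answer: 30/(s² + 900)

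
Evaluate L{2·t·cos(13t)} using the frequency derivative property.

L{cos(13t)} = s/(s² + 169). Derivative: d/ds[s/(s² + 169)] = [(s² + 169) - s·2s]/(s² + 169)² = (169 - s²)/(s² + 169)². So L{t·cos(13t)} = -F'(s) = (s² - 169)/(s² + 169)². Then L{2·t·cos(13t)} = 2·(s² - 169)/(s² + 169)²

Final answer: 2·(s² - 169)/(s² + 169)²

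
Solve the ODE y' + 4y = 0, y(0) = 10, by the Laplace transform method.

L{y'} + 4L{y} = 0. sY - 10 + 4Y = 0. Y(s+4) = 10. Y = 10/(s+4)

Final answer: y(t) = 10e^(-4t)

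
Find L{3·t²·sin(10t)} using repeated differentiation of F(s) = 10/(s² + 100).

F(s) = 10/(s² + 100). F'(s) = -20s/(s² + 100)². F''(s) = -20(100 - 3s²)/(s² + 100)³ = (60s² - 2000)/(s² + 100)³. So L{t²·sin(10t)} = (-1)² F''(s) = (60s² - 2000)/(s² + 100)³. Then L{3·t²·sin(10t)} = 3·(60s² - 2000)/(s² + 100)³ = (180s² - 6000)/(s² + 100)³

Final answer: (180s² - 6000)/(s² + 100)³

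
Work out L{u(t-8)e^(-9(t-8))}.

u(t-a)f(t-a) with f(t)=e^(-9t). L{e^(-9t)} = 1/(s+9). By time shift: e^(-8s)/(s+9)

Final answer: e^(-8s)/(s+9)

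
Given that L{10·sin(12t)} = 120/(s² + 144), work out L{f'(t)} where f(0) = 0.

L{f'(t)} = s·F(s) - f(0) = s·120/(s² + 144) - 0 = 120s/(s² + 144)

Final answer: 120s/(s² + 144)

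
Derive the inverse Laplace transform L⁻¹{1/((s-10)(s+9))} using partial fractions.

Decompose: A/(s-10) + B/(s+9). A = 1/19, B = -1/19. f(t) = (e^(10t) - e^(-9t))/19

Final answer: (e^(10t) - e^(-9t))/19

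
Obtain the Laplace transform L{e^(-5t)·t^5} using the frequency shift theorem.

L{e^(at)·t^n} = n!/(s-a)^(n+1), so L{e^(-5t)·t^5} = 120/(s+5)^6

Final answer: 120/(s+5)^6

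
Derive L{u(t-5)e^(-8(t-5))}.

u(t-a)f(t-a) with f(t)=e^(-8t). L{e^(-8t)} = 1/(s+8). By time shift: e^(-5s)/(s+8)

Final answer: e^(-5s)/(s+8)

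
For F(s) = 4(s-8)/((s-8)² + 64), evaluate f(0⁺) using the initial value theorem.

f(0⁺) = lim_{s→∞} sF(s) = lim_{s→∞} 4s(s-8)/((s-8)² + 64) = 4

Final answer: 4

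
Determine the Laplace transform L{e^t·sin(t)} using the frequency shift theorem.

Frequency shift: L{e^(at)f(t)} = F(s-a). L{e^t·sin(t)} = 1/((s-1)² + 1)

Final answer: 1/((s-1)² + 1)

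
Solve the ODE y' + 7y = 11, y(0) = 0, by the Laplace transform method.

sY + 7Y = 11/s. Y = 11/(s(s+7)). Partial fractions: Y = 11/7/s - 11/7/(s+7)

Final answer: y(t) = 11/7(1 - e^(-7t))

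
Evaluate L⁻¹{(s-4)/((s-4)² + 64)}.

Using frequency shift: L⁻¹{(s-a)/((s-a)² + b²)} = e^(at)cos(bt). Here a=4, b=8

Final answer: e^(4t)·cos(8t)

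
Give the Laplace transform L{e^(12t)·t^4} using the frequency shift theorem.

L{e^(at)·t^n} = n!/(s-a)^(n+1), so L{e^(12t)·t^4} = 24/(s-12)^5

Final answer: 24/(s-12)^5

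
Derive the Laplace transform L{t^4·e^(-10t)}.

L{t^n·e^(at)} = n!/(s-a)^(n+1), so L{t^4·e^(-10t)} = 24/(s+10)^5

Final answer: 24/(s+10)^5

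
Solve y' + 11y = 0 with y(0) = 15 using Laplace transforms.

L{y'} + 11L{y} = 0. sY - 15 + 11Y = 0. Y(s+11) = 15. Y = 15/(s+11)

Final answer: y(t) = 15e^(-11t)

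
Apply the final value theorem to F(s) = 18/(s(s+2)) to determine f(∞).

f(∞) = lim_{s→0} s·18/(s(s+2)) = lim_{s→0} 18/(s+2) = 18/2 = 9

Final answer: 9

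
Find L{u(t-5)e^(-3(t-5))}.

u(t-a)f(t-a) with f(t)=e^(-3t). L{e^(-3t)} = 1/(s+3). By time shift: e^(-5s)/(s+3)

Final answer: e^(-5s)/(s+3)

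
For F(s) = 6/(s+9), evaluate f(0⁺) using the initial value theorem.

f(0⁺) = lim_{s→∞} s·6/(s+9) = lim_{s→∞} 6s/(s+9) = 6

Final answer: 6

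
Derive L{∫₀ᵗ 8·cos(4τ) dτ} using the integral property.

L{∫₀ᵗ f(τ)dτ} = F(s)/s with F(s) = 8s/(s² + 16), so the result is (8s/(s² + 16))/s = 8/(s² + 16)

Final answer: 8/(s² + 16)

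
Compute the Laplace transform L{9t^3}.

L{9t^3} = 9 · L{t^3} = 9 · 6/s^4 = 54/s^4

Final answer: 54/s^4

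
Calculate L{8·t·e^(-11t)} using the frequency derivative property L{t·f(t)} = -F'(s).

L{e^(-11t)} = 1/(s+11). By frequency derivative: L{t·e^(-11t)} = -d/ds[1/(s+11)] = -(-1)/(s+11)² = 1/(s+11)². Then L{8·t·e^(-11t)} = 8·1/(s+11)² = 8/(s+11)²

Final answer: 8/(s+11)²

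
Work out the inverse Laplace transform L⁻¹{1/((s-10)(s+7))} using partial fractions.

Decompose: A/(s-10) + B/(s+7). A = 1/17, B = -1/17. f(t) = (e^(10t) - e^(-7t))/17

Final answer: (e^(10t) - e^(-7t))/17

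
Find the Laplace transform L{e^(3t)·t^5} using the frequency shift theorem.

L{e^(at)·t^n} = n!/(s-a)^(n+1), so L{e^(3t)·t^5} = 120/(s-3)^6

Final answer: 120/(s-3)^6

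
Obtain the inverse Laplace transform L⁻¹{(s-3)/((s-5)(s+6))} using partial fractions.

Using partial fractions, f(t) = (2e^(5t) + 9e^(-6t))/11

Final answer: (2e^(5t) + 9e^(-6t))/11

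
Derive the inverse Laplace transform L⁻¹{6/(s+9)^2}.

L⁻¹{n!/(s-a)^(n+1)} = t^n·e^(at) with n=1, a=-9. So L⁻¹{1/(s+9)^2} = t·e^(-9t), and L⁻¹{6/(s+9)^2} = (6/1)·t·e^(-9t) = 6·t·e^(-9t)

Final answer: 6·t·e^(-9t)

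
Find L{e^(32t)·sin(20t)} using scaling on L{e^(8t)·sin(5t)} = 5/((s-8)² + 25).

Scaling with a=4: L{e^(32t)·sin(20t)} = (1/4) · 5/((s/4-8)² + 25). Simplifying: 20/((s-32)² + 400)

Final answer: 20/((s-32)² + 400)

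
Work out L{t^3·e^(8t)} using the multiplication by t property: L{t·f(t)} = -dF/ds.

Using L{t^n·e^(at)} = n!/(s-a)^(n+1), L{t^3·e^(8t)} = 6/(s-8)^4

Final answer: 6/(s-8)^4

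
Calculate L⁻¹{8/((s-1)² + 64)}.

Form: b/((s-a)² + b²) → e^(at)sin(bt). With a=1, b=8

Final answer: e^t·sin(8t)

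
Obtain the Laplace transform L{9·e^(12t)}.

L{e^(at)} = 1/(s-a), so L{e^(12t)} = 1/(s-12). Then L{9·e^(12t)} = 9/(s-12)

Final answer: 9/(s-12)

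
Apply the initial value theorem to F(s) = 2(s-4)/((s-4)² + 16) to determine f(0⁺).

f(0⁺) = lim_{s→∞} sF(s) = lim_{s→∞} 2s(s-4)/((s-4)² + 16) = 2

Final answer: 2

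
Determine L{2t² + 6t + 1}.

L{2t² + 6t + 1} = 2·2/s³ + 6/s² + 1/s = 4/s³ + 6/s² + 1/s

Final answer: 4/s³ + 6/s² + 1/s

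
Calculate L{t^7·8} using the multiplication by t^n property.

L{8} = 8/s. d^1/ds^1[1/s] = -1/s². d^2/ds^2[1/s] = 2/s^3. d^3/ds^3[1/s] = -6/s^4. d^4/ds^4[1/s] = 24/s^5. d^5/ds^5[1/s] = -120/s^6. d^6/ds^6[1/s] = 720/s^7. d^7/ds^7[1/s] = -5040/s^8. So L{t^7} = (-1)^{7}·-5040/s^8 = 5040/s^8. Then L{t^7·8} = 8·5040/s^8 = 40320/s^8

Final answer: 40320/s^8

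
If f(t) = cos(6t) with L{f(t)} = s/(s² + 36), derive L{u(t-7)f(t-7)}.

Time shift theorem: L{u(t-a)f(t-a)} = e^(-as)F(s). Here a=7, F(s) = s/(s² + 36), so L{u(t-7)f(t-7)} = e^(-7s)·s/(s² + 36)

Final answer: e^(-7s)·s/(s² + 36)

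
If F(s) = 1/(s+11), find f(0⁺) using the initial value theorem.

f(0⁺) = lim_{s→∞} s·1/(s+11) = lim_{s→∞} s/(s+11) = 1

Final answer: 1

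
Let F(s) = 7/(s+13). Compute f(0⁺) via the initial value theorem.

f(0⁺) = lim_{s→∞} s·7/(s+13) = lim_{s→∞} 7s/(s+13) = 7

Final answer: 7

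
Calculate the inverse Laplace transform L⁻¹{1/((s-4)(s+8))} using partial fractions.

Decompose: A/(s-4) + B/(s+8). A = 1/12, B = -1/12. f(t) = (e^(4t) - e^(-8t))/12

Final answer: (e^(4t) - e^(-8t))/12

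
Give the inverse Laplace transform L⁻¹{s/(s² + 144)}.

L⁻¹{s/(s² + 144)} = cos(12t)

Final answer: cos(12t)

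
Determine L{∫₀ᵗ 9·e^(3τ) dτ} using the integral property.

L{∫₀ᵗ f(τ)dτ} = F(s)/s with F(s) = 9/(s-3), so L{∫₀ᵗ 9·e^(3τ) dτ} = 9/(s(s-3))

Final answer: 9/(s(s-3))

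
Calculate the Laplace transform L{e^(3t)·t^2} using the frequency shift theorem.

L{e^(at)·t^n} = n!/(s-a)^(n+1), so L{e^(3t)·t^2} = 2/(s-3)^3

Final answer: 2/(s-3)^3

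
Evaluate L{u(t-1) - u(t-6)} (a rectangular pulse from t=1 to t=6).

L{u(t-a)} = e^(-as)/s. L{u(t-1) - u(t-6)} = (e^(-s) - e^(-6s))/s

Final answer: (e^(-s) - e^(-6s))/s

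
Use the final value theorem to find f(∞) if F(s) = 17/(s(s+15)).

f(∞) = lim_{s→0} s·17/(s(s+15)) = lim_{s→0} 17/(s+15) = 17/15 = 17/15

Final answer: 17/15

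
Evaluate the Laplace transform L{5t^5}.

L{5t^5} = 5 · L{t^5} = 5 · 120/s^6 = 600/s^6

Final answer: 600/s^6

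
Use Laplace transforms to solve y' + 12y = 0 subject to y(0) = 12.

L{y'} + 12L{y} = 0. sY - 12 + 12Y = 0. Y(s+12) = 12. Y = 12/(s+12)

Final answer: y(t) = 12e^(-12t)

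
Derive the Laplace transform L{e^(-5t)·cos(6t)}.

L{e^(at)·cos(ωt)} = (s-a)/((s-a)² + ω²), so L{e^(-5t)·cos(6t)} = (s+5)/((s+5)² + 36)

Final answer: (s+5)/((s+5)² + 36)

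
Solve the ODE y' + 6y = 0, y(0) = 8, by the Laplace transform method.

L{y'} + 6L{y} = 0. sY - 8 + 6Y = 0. Y(s+6) = 8. Y = 8/(s+6)

Final answer: y(t) = 8e^(-6t)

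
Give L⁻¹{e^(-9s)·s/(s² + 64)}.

L⁻¹{s/(s² + 64)} = cos(8t). By the time shift theorem, L⁻¹{e^(-as)F(s)} = u(t-a)f(t-a) with a=9, so L⁻¹{e^(-9s)·s/(s² + 64)} = u(t-9)·cos(8(t-9))

Final answer: u(t-9)·cos(8(t-9))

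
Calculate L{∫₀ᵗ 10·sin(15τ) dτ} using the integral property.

L{∫₀ᵗ f(τ)dτ} = F(s)/s with F(s) = 150/(s² + 225), so the result is (150/(s² + 225))/s = 150/(s(s² + 225))

Final answer: 150/(s(s² + 225))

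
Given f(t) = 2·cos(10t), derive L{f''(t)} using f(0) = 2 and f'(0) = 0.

F(s) = 2s/(s² + 100). L{f''(t)} = s²F(s) - sf(0) - f'(0) = 2s³/(s² + 100) - 2s = (2s³ - 2s(s² + 100))/(s² + 100) = -200s/(s² + 100)

Final answer: -200s/(s² + 100)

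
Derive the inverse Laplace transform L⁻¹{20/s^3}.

L⁻¹{n!/s^(n+1)} = t^n with n=2. So L⁻¹{2/s^3} = t^2, and L⁻¹{20/s^3} = (20/2)·t^2 = 10·t^2

Final answer: 10·t^2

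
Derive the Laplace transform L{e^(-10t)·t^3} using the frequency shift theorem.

L{e^(at)·t^n} = n!/(s-a)^(n+1), so L{e^(-10t)·t^3} = 6/(s+10)^4

Final answer: 6/(s+10)^4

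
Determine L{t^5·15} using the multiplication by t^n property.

L{15} = 15/s. d^1/ds^1[1/s] = -1/s². d^2/ds^2[1/s] = 2/s^3. d^3/ds^3[1/s] = -6/s^4. d^4/ds^4[1/s] = 24/s^5. d^5/ds^5[1/s] = -120/s^6. So L{t^5} = (-1)^{5}·-120/s^6 = 120/s^6. Then L{t^5·15} = 15·120/s^6 = 1800/s^6

Final answer: 1800/s^6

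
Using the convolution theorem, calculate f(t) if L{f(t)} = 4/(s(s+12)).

4/(s(s+12)) = (4/s)·(1/(s+12)) = L{4}·L{e^(-12t)}. By convolution, f(t) = 4*e^(-12t) = ∫₀ᵗ 4·e^(-12τ) dτ = 4·(1 - e^(-12t))/12

Final answer: 4·(1 - e^(-12t))/12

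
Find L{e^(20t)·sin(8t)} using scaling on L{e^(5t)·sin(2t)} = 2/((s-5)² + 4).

Scaling with a=4: L{e^(20t)·sin(8t)} = (1/4) · 2/((s/4-5)² + 4). Simplifying: 8/((s-20)² + 64)

Final answer: 8/((s-20)² + 64)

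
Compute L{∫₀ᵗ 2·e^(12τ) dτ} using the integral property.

L{∫₀ᵗ f(τ)dτ} = F(s)/s with F(s) = 2/(s-12), so L{∫₀ᵗ 2·e^(12τ) dτ} = 2/(s(s-12))

Final answer: 2/(s(s-12))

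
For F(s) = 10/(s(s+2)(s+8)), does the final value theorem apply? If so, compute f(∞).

Poles of sF(s) = 10/((s+2)(s+8)) are at s = -2 and s = -8, both in the left half-plane. Theorem applies. f(∞) = lim_{s→0} sF(s) = 10/(2·8) = 5/8

Final answer: 5/8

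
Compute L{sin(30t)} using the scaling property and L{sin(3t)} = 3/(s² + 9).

Using L{f(at)} = (1/a)F(s/a) with a=10: L{sin(30t)} = (1/10) · 3/((s/10)² + 9) = (1/10) · 3·100/(s² + 900) = 30/(s² + 900)

Final answer: 30/(s² + 900)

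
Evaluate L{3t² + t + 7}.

L{3t² + t + 7} = 3·2/s³ + 1/s² + 7/s = 6/s³ + 1/s² + 7/s

Final answer: 6/s³ + 1/s² + 7/s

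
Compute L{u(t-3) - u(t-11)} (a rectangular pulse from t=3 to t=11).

L{u(t-a)} = e^(-as)/s. L{u(t-3) - u(t-11)} = (e^(-3s) - e^(-11s))/s

Final answer: (e^(-3s) - e^(-11s))/s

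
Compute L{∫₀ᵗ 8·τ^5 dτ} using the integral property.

L{∫₀ᵗ f(τ)dτ} = F(s)/s with f(t) = 8t^5. F(s) = 960/s^6, so L{∫₀ᵗ 8·τ^5 dτ} = (960/s^6)/s = 960/s^7. (Check: ∫₀ᵗ 8·τ^5 dτ = 8t^6/6.)

Final answer: 960/s^7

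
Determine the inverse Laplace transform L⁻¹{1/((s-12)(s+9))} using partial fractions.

Decompose: A/(s-12) + B/(s+9). A = 1/21, B = -1/21. f(t) = (e^(12t) - e^(-9t))/21

Final answer: (e^(12t) - e^(-9t))/21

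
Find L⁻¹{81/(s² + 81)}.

This is the form c·a/(s² + a²) with a = 9, c = 9. L⁻¹ = 9·sin(9t)

Final answer: 9·sin(9t)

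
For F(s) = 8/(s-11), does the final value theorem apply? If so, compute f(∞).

sF(s) = 8s/(s-11) has a pole at s = 11 in the right half-plane. Theorem does NOT apply (unstable system; f(t) = 8·e^(11t) grows without bound).

Final answer: Not applicable (unstable)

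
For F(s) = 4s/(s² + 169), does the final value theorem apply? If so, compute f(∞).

The final value theorem requires all poles of sF(s) in the left half-plane. sF(s) = 4s²/(s² + 169) has poles at s = ±13i (imaginary axis). Theorem does NOT apply (oscillatory system).

Final answer: Not applicable (oscillatory)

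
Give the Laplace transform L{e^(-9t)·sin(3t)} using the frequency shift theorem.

Frequency shift: L{e^(at)f(t)} = F(s-a). L{e^(-9t)·sin(3t)} = 3/((s+9)² + 9)

Final answer: 3/((s+9)² + 9)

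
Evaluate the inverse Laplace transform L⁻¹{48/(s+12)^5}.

L⁻¹{n!/(s-a)^(n+1)} = t^n·e^(at) with n=4, a=-12. So L⁻¹{24/(s+12)^5} = t^4·e^(-12t), and L⁻¹{48/(s+12)^5} = (48/24)·t^4·e^(-12t) = 2·t^4·e^(-12t)

Final answer: 2·t^4·e^(-12t)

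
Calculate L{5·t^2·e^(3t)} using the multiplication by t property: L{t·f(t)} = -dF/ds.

Using L{t^n·e^(at)} = n!/(s-a)^(n+1), L{t^2·e^(3t)} = 2/(s-3)^3, so L{5·t^2·e^(3t)} = 5·2/(s-3)^3 = 10/(s-3)^3

Final answer: 10/(s-3)^3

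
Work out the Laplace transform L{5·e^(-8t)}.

L{e^(at)} = 1/(s-a), so L{e^(-8t)} = 1/(s+8). Then L{5·e^(-8t)} = 5/(s+8)

Final answer: 5/(s+8)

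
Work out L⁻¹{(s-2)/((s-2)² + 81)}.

Using frequency shift: L⁻¹{(s-a)/((s-a)² + b²)} = e^(at)cos(bt). Here a=2, b=9

Final answer: e^(2t)·cos(9t)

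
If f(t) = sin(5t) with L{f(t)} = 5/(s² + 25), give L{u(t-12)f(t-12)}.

Time shift theorem: L{u(t-a)f(t-a)} = e^(-as)F(s). Here a=12, F(s) = 5/(s² + 25), so L{u(t-12)f(t-12)} = e^(-12s)·5/(s² + 25)

Final answer: e^(-12s)·5/(s² + 25)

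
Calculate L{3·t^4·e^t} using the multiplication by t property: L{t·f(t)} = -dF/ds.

Using L{t^n·e^(at)} = n!/(s-a)^(n+1), L{t^4·e^t} = 24/(s-1)^5, so L{3·t^4·e^t} = 3·24/(s-1)^5 = 72/(s-1)^5

Final answer: 72/(s-1)^5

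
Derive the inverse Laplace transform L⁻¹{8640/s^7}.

L⁻¹{n!/s^(n+1)} = t^n with n=6. So L⁻¹{720/s^7} = t^6, and L⁻¹{8640/s^7} = (8640/720)·t^6 = 12·t^6

Final answer: 12·t^6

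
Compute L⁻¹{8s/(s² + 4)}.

This is the form c·s/(s² + a²) with a = 2, c = 8. L⁻¹ = 8·cos(2t)

Final answer: 8·cos(2t)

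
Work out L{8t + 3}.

L{8t + 3} = 8·L{t} + 3·L{1} = 8/s² + 3/s

Final answer: 8/s² + 3/s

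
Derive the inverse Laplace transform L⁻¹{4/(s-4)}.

L⁻¹{1/(s-a)} = e^(at), so L⁻¹{1/(s-4)} = e^(4t), and L⁻¹{4/(s-4)} = 4·e^(4t)

Final answer: 4·e^(4t)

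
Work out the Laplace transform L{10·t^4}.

L{t^n} = n!/s^(n+1), so L{t^4} = 24/s^5. Then L{10·t^4} = 10·24/s^5 = 240/s^5

Final answer: 240/s^5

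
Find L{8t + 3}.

L{8t + 3} = 8·L{t} + 3·L{1} = 8/s² + 3/s

Final answer: 8/s² + 3/s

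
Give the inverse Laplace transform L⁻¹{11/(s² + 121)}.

L⁻¹{11/(s² + 121)} = sin(11t)

Final answer: sin(11t)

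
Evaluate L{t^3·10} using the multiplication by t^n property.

L{10} = 10/s. d^1/ds^1[1/s] = -1/s². d^2/ds^2[1/s] = 2/s^3. d^3/ds^3[1/s] = -6/s^4. So L{t^3} = (-1)^{3}·-6/s^4 = 6/s^4. Then L{t^3·10} = 10·6/s^4 = 60/s^4

Final answer: 60/s^4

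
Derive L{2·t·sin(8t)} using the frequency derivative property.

L{sin(8t)} = 8/(s² + 64). By L{t·f(t)} = -F'(s): -d/ds[8/(s² + 64)] = -(8)·(-2s)/(s² + 64)² = 16s/(s² + 64)². Then L{2·t·sin(8t)} = 2·16s/(s² + 64)² = 32s/(s² + 64)²

Final answer: 32s/(s² + 64)²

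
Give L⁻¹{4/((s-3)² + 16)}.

Form: b/((s-a)² + b²) → e^(at)sin(bt). With a=3, b=4

Final answer: e^(3t)·sin(4t)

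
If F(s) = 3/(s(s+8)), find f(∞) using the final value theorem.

f(∞) = lim_{s→0} s·3/(s(s+8)) = lim_{s→0} 3/(s+8) = 3/8 = 3/8

Final answer: 3/8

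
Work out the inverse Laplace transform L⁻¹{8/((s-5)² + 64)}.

Using frequency shift, L⁻¹{8/((s-5)² + 64)} = e^(5t)·sin(8t)

Final answer: e^(5t)·sin(8t)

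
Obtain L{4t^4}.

L{t^n} = n!/s^(n+1). So L{4t^4} = 4·4!/s^5 = 96/s^5

Final answer: 96/s^5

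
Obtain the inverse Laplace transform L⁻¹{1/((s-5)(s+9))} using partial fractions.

Decompose: A/(s-5) + B/(s+9). A = 1/14, B = -1/14. f(t) = (e^(5t) - e^(-9t))/14

Final answer: (e^(5t) - e^(-9t))/14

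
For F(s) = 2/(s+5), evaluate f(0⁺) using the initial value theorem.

f(0⁺) = lim_{s→∞} s·2/(s+5) = lim_{s→∞} 2s/(s+5) = 2

Final answer: 2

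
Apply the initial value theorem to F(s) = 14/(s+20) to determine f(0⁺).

f(0⁺) = lim_{s→∞} s·14/(s+20) = lim_{s→∞} 14s/(s+20) = 14

Final answer: 14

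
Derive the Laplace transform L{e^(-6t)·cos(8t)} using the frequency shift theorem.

Frequency shift: L{e^(at)f(t)} = F(s-a). L{e^(-6t)·cos(8t)} = (s+6)/((s+6)² + 64)

Final answer: (s+6)/((s+6)² + 64)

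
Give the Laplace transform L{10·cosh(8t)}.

L{cosh(ωt)} = s/(s² - ω²), so L{cosh(8t)} = s/(s² - 64). Then L{10·cosh(8t)} = 10·s/(s² - 64) = 10s/(s² - 64)

Final answer: 10s/(s² - 64)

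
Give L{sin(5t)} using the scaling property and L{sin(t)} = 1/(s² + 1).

Using L{f(at)} = (1/a)F(s/a) with a=5: L{sin(5t)} = (1/5) · 1/((s/5)² + 1) = (1/5) · 1·25/(s² + 25) = 5/(s² + 25)

Final answer: 5/(s² + 25)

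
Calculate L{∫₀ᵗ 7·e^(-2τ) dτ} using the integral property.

L{∫₀ᵗ f(τ)dτ} = F(s)/s with F(s) = 7/(s+2), so L{∫₀ᵗ 7·e^(-2τ) dτ} = 7/(s(s+2))

Final answer: 7/(s(s+2))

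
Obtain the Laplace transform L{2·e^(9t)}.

L{e^(at)} = 1/(s-a), so L{e^(9t)} = 1/(s-9). Then L{2·e^(9t)} = 2/(s-9)

Final answer: 2/(s-9)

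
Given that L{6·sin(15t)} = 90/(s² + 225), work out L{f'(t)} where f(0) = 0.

L{f'(t)} = s·F(s) - f(0) = s·90/(s² + 225) - 0 = 90s/(s² + 225)

Final answer: 90s/(s² + 225)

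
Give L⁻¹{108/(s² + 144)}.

This is the form c·a/(s² + a²) with a = 12, c = 9. L⁻¹ = 9·sin(12t)

Final answer: 9·sin(12t)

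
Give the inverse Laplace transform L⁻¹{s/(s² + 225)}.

L⁻¹{s/(s² + 225)} = cos(15t)

Final answer: cos(15t)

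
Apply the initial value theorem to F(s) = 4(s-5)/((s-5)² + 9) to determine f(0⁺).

f(0⁺) = lim_{s→∞} sF(s) = lim_{s→∞} 4s(s-5)/((s-5)² + 9) = 4

Final answer: 4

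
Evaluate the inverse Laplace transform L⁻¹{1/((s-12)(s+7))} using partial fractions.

Decompose: A/(s-12) + B/(s+7). A = 1/19, B = -1/19. f(t) = (e^(12t) - e^(-7t))/19

Final answer: (e^(12t) - e^(-7t))/19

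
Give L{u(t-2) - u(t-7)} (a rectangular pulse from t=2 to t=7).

L{u(t-a)} = e^(-as)/s. L{u(t-2) - u(t-7)} = (e^(-2s) - e^(-7s))/s

Final answer: (e^(-2s) - e^(-7s))/s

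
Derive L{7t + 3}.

L{7t + 3} = 7·L{t} + 3·L{1} = 7/s² + 3/s

Final answer: 7/s² + 3/s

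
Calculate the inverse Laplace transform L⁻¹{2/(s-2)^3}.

L⁻¹{n!/(s-a)^(n+1)} = t^n·e^(at) with n=2, a=2. So L⁻¹{2/(s-2)^3} = t^2·e^(2t)

Final answer: t^2·e^(2t)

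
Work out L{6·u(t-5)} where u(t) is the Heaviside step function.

L{u(t-a)} = e^(-as)/s. Here a=5, so L{u(t-5)} = e^(-5s)/s, and L{6·u(t-5)} = 6·e^(-5s)/s

Final answer: 6·e^(-5s)/s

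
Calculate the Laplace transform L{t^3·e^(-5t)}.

L{t^n·e^(at)} = n!/(s-a)^(n+1), so L{t^3·e^(-5t)} = 6/(s+5)^4

Final answer: 6/(s+5)^4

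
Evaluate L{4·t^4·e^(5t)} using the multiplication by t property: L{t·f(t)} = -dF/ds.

Using L{t^n·e^(at)} = n!/(s-a)^(n+1), L{t^4·e^(5t)} = 24/(s-5)^5, so L{4·t^4·e^(5t)} = 4·24/(s-5)^5 = 96/(s-5)^5

Final answer: 96/(s-5)^5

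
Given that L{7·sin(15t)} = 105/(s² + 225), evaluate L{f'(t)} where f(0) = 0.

L{f'(t)} = s·F(s) - f(0) = s·105/(s² + 225) - 0 = 105s/(s² + 225)

Final answer: 105s/(s² + 225)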